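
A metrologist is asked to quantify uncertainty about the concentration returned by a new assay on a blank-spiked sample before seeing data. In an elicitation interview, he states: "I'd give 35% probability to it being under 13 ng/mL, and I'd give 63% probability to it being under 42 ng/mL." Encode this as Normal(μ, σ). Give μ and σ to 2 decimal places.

μ = 28.58, σ = 40.44

For Normal(μ,σ), the p-quantile is μ + z_p·σ. Here z_{0.35} = -0.3853, z_{0.63} = 0.3319.
So 13 = μ − 0.3853σ and 42 = μ + 0.3319σ.
Subtracting: σ = (42 − 13)/(0.3319 − (-0.3853)) = 40.44.
Then μ = 13 − (-0.3853)·40.44 = 28.58.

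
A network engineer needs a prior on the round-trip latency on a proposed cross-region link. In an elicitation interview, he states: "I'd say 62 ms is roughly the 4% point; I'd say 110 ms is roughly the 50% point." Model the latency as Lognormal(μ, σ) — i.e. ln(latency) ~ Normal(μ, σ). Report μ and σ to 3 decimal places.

If T ~ Lognormal(μ,σ) then ln T ~ Normal(μ,σ), so the p-quantile of ln T is μ + z_p·σ.
ln(62) = 4.127 and ln(110) = 4.7; z_{0.04} = -1.751, z_{0.5} = 0.
σ = (4.7 − 4.127)/(0 − (-1.751)) = 0.327.
μ = 4.127 − (-1.751)·0.327 = 4.700.

μ ≈ 4.700, σ ≈ 0.327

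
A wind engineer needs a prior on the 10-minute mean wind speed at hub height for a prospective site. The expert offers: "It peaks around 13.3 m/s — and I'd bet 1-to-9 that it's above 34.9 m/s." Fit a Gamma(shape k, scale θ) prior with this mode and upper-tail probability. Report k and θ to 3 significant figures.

Gamma(k,θ) with k>1 has mode (k−1)θ, so θ = 13.3/(k−1).
Need P(X < 34.9) = 0.9 with θ tied to k this way. Start at k = 2, θ = 13.3: P(X<34.9) ≈ 0.737.
Too low — raise k to concentrate. Iterating converges to k ≈ 3.06.
Then θ = 13.3/(3.06−1) ≈ 6.46.

k ≈ 3.06, θ ≈ 6.46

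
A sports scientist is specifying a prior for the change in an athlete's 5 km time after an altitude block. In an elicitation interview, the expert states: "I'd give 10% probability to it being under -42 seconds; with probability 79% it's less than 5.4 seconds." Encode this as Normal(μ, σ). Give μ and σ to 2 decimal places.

The p-quantile of Normal(μ,σ) is μ + z_p·σ, with z_{0.1} = -1.282 and z_{0.79} = 0.8064.
Eliminate σ: μ = (z₂·x₁ − z₁·x₂)/(z₂ − z₁) = (0.8064·-42 − (-1.282)·5.4)/2.088 = -12.91.
Then σ = (x₂ − x₁)/(z₂ − z₁) = (5.4 − -42)/2.088 = 22.70.

μ = -12.91, σ = 22.70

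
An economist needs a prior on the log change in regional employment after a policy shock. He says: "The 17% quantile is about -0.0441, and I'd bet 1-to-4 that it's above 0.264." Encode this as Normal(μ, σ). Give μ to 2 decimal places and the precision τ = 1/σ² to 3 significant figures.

μ = 0.12, τ = 34

For Normal(μ,σ), the p-quantile is μ + z_p·σ. Here z_{0.17} = -0.9542, z_{0.8} = 0.8416.
So -0.0441 = μ − 0.9542σ and 0.264 = μ + 0.8416σ.
Subtracting: σ = (0.264 − -0.0441)/(0.8416 − (-0.9542)) = 0.17.
Then μ = -0.0441 − (-0.9542)·0.17 = 0.12.
Precision τ = 1/σ² = 1/0.1716² = 34.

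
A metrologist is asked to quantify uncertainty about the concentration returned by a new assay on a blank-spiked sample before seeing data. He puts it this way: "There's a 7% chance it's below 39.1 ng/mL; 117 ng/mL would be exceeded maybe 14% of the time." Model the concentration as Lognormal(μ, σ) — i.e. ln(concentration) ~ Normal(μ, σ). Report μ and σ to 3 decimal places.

μ ≈ 4.299, σ ≈ 0.429

If T ~ Lognormal(μ,σ) then ln T ~ Normal(μ,σ), so the p-quantile of ln T is μ + z_p·σ.
ln(39.1) = 3.666 and ln(117) = 4.762; z_{0.07} = -1.476, z_{0.86} = 1.08.
σ = (4.762 − 3.666)/(1.08 − (-1.476)) = 0.429.
μ = 3.666 − (-1.476)·0.429 = 4.299.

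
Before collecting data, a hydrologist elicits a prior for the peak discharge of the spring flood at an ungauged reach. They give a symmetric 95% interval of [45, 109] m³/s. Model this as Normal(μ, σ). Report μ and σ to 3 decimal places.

μ = 77.000, σ = 16.327

A symmetric 95% interval runs μ ± z·σ with z = 1.96.
Half-width = 32, so σ = 32/1.96 = 16.327.
μ is the interval midpoint, 77.000.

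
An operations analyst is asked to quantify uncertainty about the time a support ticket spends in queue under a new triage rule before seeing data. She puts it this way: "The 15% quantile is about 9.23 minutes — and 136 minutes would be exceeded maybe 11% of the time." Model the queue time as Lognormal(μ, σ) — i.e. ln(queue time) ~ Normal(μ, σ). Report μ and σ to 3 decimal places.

μ ≈ 3.455, σ ≈ 1.189

If T ~ Lognormal(μ,σ) then ln T ~ Normal(μ,σ), so the p-quantile of ln T is μ + z_p·σ.
ln(9.23) = 2.222 and ln(136) = 4.913; z_{0.15} = -1.036, z_{0.89} = 1.227.
σ = (4.913 − 2.222)/(1.227 − (-1.036)) = 1.189.
μ = 2.222 − (-1.036)·1.189 = 3.455.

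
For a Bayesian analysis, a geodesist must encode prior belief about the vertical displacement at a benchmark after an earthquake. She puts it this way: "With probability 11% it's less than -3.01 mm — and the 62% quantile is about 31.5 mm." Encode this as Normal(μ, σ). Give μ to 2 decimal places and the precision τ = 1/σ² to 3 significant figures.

For Normal(μ,σ), the p-quantile is μ + z_p·σ. Here z_{0.11} = -1.227, z_{0.62} = 0.3055.
So -3.01 = μ − 1.227σ and 31.5 = μ + 0.3055σ.
Subtracting: σ = (31.5 − -3.01)/(0.3055 − (-1.227)) = 22.53.
Then μ = -3.01 − (-1.227)·22.53 = 24.62.
Precision τ = 1/σ² = 1/22.53² = 0.00197.

μ = 24.62, τ = 0.00197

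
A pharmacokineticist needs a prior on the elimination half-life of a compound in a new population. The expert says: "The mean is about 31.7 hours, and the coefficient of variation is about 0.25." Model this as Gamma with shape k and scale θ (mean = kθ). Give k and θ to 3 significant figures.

For Gamma(k, scale θ): mean = kθ, variance = kθ², so CV = 1/√k.
CV = 0.25, hence k = 1/CV² = 16.
Then θ = mean/k = 31.7/16 = 1.98.

k ≈ 16, θ ≈ 1.98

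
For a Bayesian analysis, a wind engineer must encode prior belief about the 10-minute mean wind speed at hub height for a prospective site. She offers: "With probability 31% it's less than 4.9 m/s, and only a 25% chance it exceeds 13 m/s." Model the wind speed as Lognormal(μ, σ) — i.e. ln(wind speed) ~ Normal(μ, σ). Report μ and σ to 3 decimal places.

If T ~ Lognormal(μ,σ) then ln T ~ Normal(μ,σ), so the p-quantile of ln T is μ + z_p·σ.
ln(4.9) = 1.589 and ln(13) = 2.565; z_{0.31} = -0.4959, z_{0.75} = 0.6745.
σ = (2.565 − 1.589)/(0.6745 − (-0.4959)) = 0.834.
μ = 1.589 − (-0.4959)·0.834 = 2.003.

μ ≈ 2.003, σ ≈ 0.834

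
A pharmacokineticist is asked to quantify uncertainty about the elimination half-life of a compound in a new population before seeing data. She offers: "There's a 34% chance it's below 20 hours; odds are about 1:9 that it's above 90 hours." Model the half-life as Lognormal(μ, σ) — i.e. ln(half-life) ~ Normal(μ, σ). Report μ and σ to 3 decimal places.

If T ~ Lognormal(μ,σ) then ln T ~ Normal(μ,σ), so the p-quantile of ln T is μ + z_p·σ.
ln(20) = 2.996 and ln(90) = 4.5; z_{0.34} = -0.4125, z_{0.9} = 1.282.
σ = (4.5 − 2.996)/(1.282 − (-0.4125)) = 0.888.
μ = 2.996 − (-0.4125)·0.888 = 3.362.

μ ≈ 3.362, σ ≈ 0.888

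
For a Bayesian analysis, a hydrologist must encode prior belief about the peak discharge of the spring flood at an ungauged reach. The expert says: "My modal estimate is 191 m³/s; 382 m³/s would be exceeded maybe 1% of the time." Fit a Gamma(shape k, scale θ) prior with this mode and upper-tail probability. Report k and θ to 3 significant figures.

k ≈ 11.2, θ ≈ 18.7

Gamma(k,θ) with k>1 has mode (k−1)θ, so θ = 191/(k−1).
Need P(X < 382) = 0.99 with θ tied to k this way. Start at k = 2, θ = 191: P(X<382) ≈ 0.594.
Too low — raise k to concentrate. Iterating converges to k ≈ 11.2.
Then θ = 191/(11.2−1) ≈ 18.7.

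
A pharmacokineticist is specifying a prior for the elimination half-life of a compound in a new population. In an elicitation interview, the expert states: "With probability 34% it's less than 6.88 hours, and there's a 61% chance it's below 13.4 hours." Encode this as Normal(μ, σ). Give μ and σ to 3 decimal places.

For Normal(μ,σ), the p-quantile is μ + z_p·σ. Here z_{0.34} = -0.4125, z_{0.61} = 0.2793.
So 6.88 = μ − 0.4125σ and 13.4 = μ + 0.2793σ.
Subtracting: σ = (13.4 − 6.88)/(0.2793 − (-0.4125)) = 9.425.
Then μ = 6.88 − (-0.4125)·9.425 = 10.767.

μ = 10.767, σ = 9.425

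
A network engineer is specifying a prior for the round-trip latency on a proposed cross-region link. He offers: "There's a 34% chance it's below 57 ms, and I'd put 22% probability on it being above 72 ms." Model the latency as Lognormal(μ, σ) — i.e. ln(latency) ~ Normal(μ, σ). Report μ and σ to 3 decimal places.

If T ~ Lognormal(μ,σ) then ln T ~ Normal(μ,σ), so the p-quantile of ln T is μ + z_p·σ.
ln(57) = 4.043 and ln(72) = 4.277; z_{0.34} = -0.4125, z_{0.78} = 0.7722.
σ = (4.277 − 4.043)/(0.7722 − (-0.4125)) = 0.197.
μ = 4.043 − (-0.4125)·0.197 = 4.124.

μ ≈ 4.124, σ ≈ 0.197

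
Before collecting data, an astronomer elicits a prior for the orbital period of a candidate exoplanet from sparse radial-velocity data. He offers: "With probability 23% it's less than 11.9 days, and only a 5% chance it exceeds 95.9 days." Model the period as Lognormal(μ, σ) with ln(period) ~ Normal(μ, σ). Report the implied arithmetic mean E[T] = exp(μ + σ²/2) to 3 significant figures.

If T ~ Lognormal(μ,σ) then ln T ~ Normal(μ,σ), so the p-quantile of ln T is μ + z_p·σ.
ln(11.9) = 2.477 and ln(95.9) = 4.563; z_{0.23} = -0.7388, z_{0.95} = 1.645.
σ = (4.563 − 2.477)/(1.645 − (-0.7388)) = 0.875.
μ = 2.477 − (-0.7388)·0.875 = 3.123.
E[T] = exp(μ + σ²/2) = exp(3.123 + 0.3832) = 33.3 days.

E[T] ≈ 33.3 days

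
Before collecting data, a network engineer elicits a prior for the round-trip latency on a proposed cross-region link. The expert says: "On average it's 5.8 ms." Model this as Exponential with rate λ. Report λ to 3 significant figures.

λ ≈ 0.172

Exponential mean = 1/λ, so λ = 1/5.8 = 0.172.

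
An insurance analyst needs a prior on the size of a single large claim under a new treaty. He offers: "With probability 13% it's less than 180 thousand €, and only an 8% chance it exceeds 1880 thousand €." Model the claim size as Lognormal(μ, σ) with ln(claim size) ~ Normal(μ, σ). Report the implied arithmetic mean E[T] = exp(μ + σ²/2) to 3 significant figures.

If T ~ Lognormal(μ,σ) then ln T ~ Normal(μ,σ), so the p-quantile of ln T is μ + z_p·σ.
ln(180) = 5.193 and ln(1880) = 7.539; z_{0.13} = -1.126, z_{0.92} = 1.405.
σ = (7.539 − 5.193)/(1.405 − (-1.126)) = 0.927.
μ = 5.193 − (-1.126)·0.927 = 6.237.
E[T] = exp(μ + σ²/2) = exp(6.237 + 0.4294) = 785 thousand €.

E[T] ≈ 785 thousand €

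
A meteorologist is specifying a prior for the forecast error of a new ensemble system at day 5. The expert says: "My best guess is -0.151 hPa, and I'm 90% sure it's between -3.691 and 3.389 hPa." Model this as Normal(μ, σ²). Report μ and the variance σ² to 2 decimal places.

A symmetric 90% interval runs μ ± z·σ with z = 1.645.
Half-width = 3.54, so σ = 3.54/1.645 = 2.152 and σ² = 4.63.
μ is the stated best guess, -0.15.

μ = -0.15, σ² = 4.63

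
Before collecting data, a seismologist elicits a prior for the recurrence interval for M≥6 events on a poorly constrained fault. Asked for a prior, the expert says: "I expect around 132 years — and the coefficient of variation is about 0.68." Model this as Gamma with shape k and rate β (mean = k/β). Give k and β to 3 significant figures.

For Gamma(k, rate β): mean = k/β, variance = k/β², so CV = 1/√k.
CV = 0.68, hence k = 1/CV² = 2.16.
Then β = k/mean = 2.16/132 = 0.0164.

k ≈ 2.16, β ≈ 0.0164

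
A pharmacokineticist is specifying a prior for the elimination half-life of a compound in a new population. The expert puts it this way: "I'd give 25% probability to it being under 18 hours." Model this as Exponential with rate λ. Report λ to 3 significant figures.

P(T < 18.0) = 1 − e^(−λ·18.0) = 0.25, so λ = −ln(1−0.25)/18.0 = −ln(0.75)/18.0 = 0.016.

λ ≈ 0.016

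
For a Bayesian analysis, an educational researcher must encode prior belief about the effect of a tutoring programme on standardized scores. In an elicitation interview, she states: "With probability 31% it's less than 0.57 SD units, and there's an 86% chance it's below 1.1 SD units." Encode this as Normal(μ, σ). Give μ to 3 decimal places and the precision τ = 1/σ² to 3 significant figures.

The p-quantile of Normal(μ,σ) is μ + z_p·σ, with z_{0.31} = -0.4959 and z_{0.86} = 1.08.
Eliminate σ: μ = (z₂·x₁ − z₁·x₂)/(z₂ − z₁) = (1.08·0.57 − (-0.4959)·1.1)/1.576 = 0.737.
Then σ = (x₂ − x₁)/(z₂ − z₁) = (1.1 − 0.57)/1.576 = 0.336.
Precision τ = 1/σ² = 1/0.3363² = 8.84.

μ = 0.737, τ = 8.84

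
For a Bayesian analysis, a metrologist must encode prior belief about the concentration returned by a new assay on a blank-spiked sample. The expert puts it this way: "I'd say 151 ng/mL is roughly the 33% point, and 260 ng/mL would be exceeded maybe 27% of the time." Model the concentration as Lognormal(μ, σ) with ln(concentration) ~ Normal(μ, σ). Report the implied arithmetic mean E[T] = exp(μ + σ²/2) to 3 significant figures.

E[T] ≈ 216 ng/mL

If T ~ Lognormal(μ,σ) then ln T ~ Normal(μ,σ), so the p-quantile of ln T is μ + z_p·σ.
ln(151) = 5.017 and ln(260) = 5.561; z_{0.33} = -0.4399, z_{0.73} = 0.6128.
σ = (5.561 − 5.017)/(0.6128 − (-0.4399)) = 0.516.
μ = 5.017 − (-0.4399)·0.516 = 5.244.
E[T] = exp(μ + σ²/2) = exp(5.244 + 0.1332) = 216 ng/mL.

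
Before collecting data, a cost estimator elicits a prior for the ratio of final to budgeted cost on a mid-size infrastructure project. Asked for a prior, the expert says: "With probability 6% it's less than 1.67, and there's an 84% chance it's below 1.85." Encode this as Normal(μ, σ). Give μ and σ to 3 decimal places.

The p-quantile of Normal(μ,σ) is μ + z_p·σ, with z_{0.06} = -1.555 and z_{0.84} = 0.9945.
Eliminate σ: μ = (z₂·x₁ − z₁·x₂)/(z₂ − z₁) = (0.9945·1.67 − (-1.555)·1.85)/2.549 = 1.780.
Then σ = (x₂ − x₁)/(z₂ − z₁) = (1.85 − 1.67)/2.549 = 0.071.

μ = 1.780, σ = 0.071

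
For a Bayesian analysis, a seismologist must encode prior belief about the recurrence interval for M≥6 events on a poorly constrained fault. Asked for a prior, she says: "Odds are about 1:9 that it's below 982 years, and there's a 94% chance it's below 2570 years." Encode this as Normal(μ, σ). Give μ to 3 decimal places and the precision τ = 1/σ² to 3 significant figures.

μ = 1699.514, τ = 3.19e-06

The p-quantile of Normal(μ,σ) is μ + z_p·σ, with z_{0.1} = -1.282 and z_{0.94} = 1.555.
Eliminate σ: μ = (z₂·x₁ − z₁·x₂)/(z₂ − z₁) = (1.555·982 − (-1.282)·2570)/2.836 = 1699.514.
Then σ = (x₂ − x₁)/(z₂ − z₁) = (2570 − 982)/2.836 = 559.879.
Precision τ = 1/σ² = 1/559.9² = 3.19e-06.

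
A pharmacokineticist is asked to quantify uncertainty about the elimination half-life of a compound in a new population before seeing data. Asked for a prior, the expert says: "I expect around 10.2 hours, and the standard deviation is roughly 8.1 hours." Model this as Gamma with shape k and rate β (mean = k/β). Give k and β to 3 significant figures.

For Gamma(k, rate β): mean = k/β, variance = k/β², so CV = 1/√k.
CV = SD/mean = 8.1/10.2 = 0.7941, hence k = 1/CV² = 1.59.
Then β = k/mean = 1.59/10.2 = 0.155.

k ≈ 1.59, β ≈ 0.155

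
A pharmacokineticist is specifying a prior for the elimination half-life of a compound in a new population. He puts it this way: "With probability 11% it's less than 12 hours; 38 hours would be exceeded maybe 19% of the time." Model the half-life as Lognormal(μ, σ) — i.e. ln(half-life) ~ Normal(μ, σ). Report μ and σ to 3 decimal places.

If T ~ Lognormal(μ,σ) then ln T ~ Normal(μ,σ), so the p-quantile of ln T is μ + z_p·σ.
ln(12) = 2.485 and ln(38) = 3.638; z_{0.11} = -1.227, z_{0.81} = 0.8779.
σ = (3.638 − 2.485)/(0.8779 − (-1.227)) = 0.548.
μ = 2.485 − (-1.227)·0.548 = 3.157.

μ ≈ 3.157, σ ≈ 0.548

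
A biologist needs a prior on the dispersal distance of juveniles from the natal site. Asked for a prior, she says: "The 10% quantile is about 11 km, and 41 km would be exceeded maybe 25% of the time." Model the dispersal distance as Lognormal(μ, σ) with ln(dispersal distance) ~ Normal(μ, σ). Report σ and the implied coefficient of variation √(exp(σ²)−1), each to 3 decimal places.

σ ≈ 0.673, CV ≈ 0.756

If T ~ Lognormal(μ,σ) then ln T ~ Normal(μ,σ), so the p-quantile of ln T is μ + z_p·σ.
ln(11) = 2.398 and ln(41) = 3.714; z_{0.1} = -1.282, z_{0.75} = 0.6745.
σ = (3.714 − 2.398)/(0.6745 − (-1.282)) = 0.673.
μ = 2.398 − (-1.282)·0.673 = 3.260.
CV = √(exp(σ²)−1) = √(exp(0.4524)−1) = 0.756.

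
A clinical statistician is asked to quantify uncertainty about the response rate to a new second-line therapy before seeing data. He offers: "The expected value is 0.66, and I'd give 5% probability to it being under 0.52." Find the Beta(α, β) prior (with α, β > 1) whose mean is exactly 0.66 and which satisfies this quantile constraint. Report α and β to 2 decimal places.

With mean 0.66 fixed, write α = 0.66s, β = 0.34s where s = α+β.
Need P(θ < 0.52) = 0.05 under Beta(0.66s, 0.34s). Normal approximation: (q−m)/√(m(1−m)/s) ≈ z_{0.05} = -1.64, so s ≈ 0.66·0.34·(-1.64)²/(0.52−0.66)² = 31.0.
At s = 31.0: P(θ<0.52) ≈ 0.054. Adjusting to match 0.05 gives s ≈ 32.65.
So α = 0.66·32.65 ≈ 21.55, β = 0.34·32.65 ≈ 11.10.

α ≈ 21.55, β ≈ 11.10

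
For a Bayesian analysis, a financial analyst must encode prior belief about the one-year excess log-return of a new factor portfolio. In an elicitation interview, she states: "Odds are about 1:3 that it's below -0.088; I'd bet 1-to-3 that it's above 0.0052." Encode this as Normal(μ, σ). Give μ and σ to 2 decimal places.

The p-quantile of Normal(μ,σ) is μ + z_p·σ, with z_{0.25} = -0.6745 and z_{0.75} = 0.6745.
Eliminate σ: μ = (z₂·x₁ − z₁·x₂)/(z₂ − z₁) = (0.6745·-0.088 − (-0.6745)·0.0052)/1.349 = -0.04.
Then σ = (x₂ − x₁)/(z₂ − z₁) = (0.0052 − -0.088)/1.349 = 0.07.

μ = -0.04, σ = 0.07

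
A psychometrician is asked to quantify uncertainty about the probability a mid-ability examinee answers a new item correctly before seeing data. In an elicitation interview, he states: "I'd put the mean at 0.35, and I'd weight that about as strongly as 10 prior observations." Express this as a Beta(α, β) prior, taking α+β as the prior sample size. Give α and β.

Under the effective-sample-size interpretation, Beta(α, β) has prior mean α/(α+β) and prior sample size α+β.
So α+β = 10 and α/(α+β) = 0.35, giving α = 0.35·10 = 3.5 and β = 10 − 3.5 = 6.5.

α = 3.5, β = 6.5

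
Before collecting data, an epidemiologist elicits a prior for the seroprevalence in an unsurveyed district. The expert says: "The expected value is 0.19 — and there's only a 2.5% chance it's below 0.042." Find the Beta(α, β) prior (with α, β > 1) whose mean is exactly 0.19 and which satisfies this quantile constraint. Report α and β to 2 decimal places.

With mean 0.19 fixed, write α = 0.19s, β = 0.81s where s = α+β.
Need P(θ < 0.042) = 0.025 under Beta(0.19s, 0.81s). Normal approximation: (q−m)/√(m(1−m)/s) ≈ z_{0.025} = -1.96, so s ≈ 0.19·0.81·(-1.96)²/(0.042−0.19)² = 27.0.
At s = 27.0: P(θ<0.042) ≈ 0.003. Adjusting to match 0.025 gives s ≈ 15.12.
So α = 0.19·15.12 ≈ 2.87, β = 0.81·15.12 ≈ 12.25.

α ≈ 2.87, β ≈ 12.25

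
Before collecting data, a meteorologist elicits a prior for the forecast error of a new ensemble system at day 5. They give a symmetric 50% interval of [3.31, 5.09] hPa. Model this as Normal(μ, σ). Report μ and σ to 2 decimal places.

μ = 4.20, σ = 1.32

A symmetric 50% interval runs μ ± z·σ with z = 0.6745.
Half-width = 0.89, so σ = 0.89/0.6745 = 1.32.
μ is the interval midpoint, 4.20.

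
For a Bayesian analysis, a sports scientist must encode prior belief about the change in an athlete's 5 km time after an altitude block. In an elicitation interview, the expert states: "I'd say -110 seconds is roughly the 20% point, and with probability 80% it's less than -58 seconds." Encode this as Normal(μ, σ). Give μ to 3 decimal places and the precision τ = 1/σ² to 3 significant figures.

For Normal(μ,σ), the p-quantile is μ + z_p·σ. Here z_{0.2} = -0.8416, z_{0.8} = 0.8416.
So -110 = μ − 0.8416σ and -58 = μ + 0.8416σ.
Subtracting: σ = (-58 − -110)/(0.8416 − (-0.8416)) = 30.893.
Then μ = -110 − (-0.8416)·30.893 = -84.000.
Precision τ = 1/σ² = 1/30.89² = 0.00105.

μ = -84.000, τ = 0.00105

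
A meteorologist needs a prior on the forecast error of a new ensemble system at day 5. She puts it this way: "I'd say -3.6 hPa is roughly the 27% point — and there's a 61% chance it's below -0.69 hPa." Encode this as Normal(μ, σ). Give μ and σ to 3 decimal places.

μ = -1.601, σ = 3.262

For Normal(μ,σ), the p-quantile is μ + z_p·σ. Here z_{0.27} = -0.6128, z_{0.61} = 0.2793.
So -3.6 = μ − 0.6128σ and -0.69 = μ + 0.2793σ.
Subtracting: σ = (-0.69 − -3.6)/(0.2793 − (-0.6128)) = 3.262.
Then μ = -3.6 − (-0.6128)·3.262 = -1.601.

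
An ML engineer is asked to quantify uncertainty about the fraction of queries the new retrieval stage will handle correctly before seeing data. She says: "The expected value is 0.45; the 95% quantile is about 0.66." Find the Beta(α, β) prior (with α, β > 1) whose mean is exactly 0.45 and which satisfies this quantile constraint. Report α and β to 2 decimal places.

With mean 0.45 fixed, write α = 0.45s, β = 0.55s where s = α+β.
Need P(θ < 0.66) = 0.95 under Beta(0.45s, 0.55s). Normal approximation: (q−m)/√(m(1−m)/s) ≈ z_{0.95} = 1.64, so s ≈ 0.45·0.55·(1.64)²/(0.66−0.45)² = 15.2.
At s = 15.2: P(θ<0.66) ≈ 0.952. Adjusting to match 0.95 gives s ≈ 14.85.
So α = 0.45·14.85 ≈ 6.68, β = 0.55·14.85 ≈ 8.17.

α ≈ 6.68, β ≈ 8.17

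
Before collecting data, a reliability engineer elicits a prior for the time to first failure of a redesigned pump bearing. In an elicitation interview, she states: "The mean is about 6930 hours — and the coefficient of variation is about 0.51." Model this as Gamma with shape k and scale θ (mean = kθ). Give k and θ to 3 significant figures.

k ≈ 3.84, θ ≈ 1800

For Gamma(k, scale θ): mean = kθ, variance = kθ², so CV = 1/√k.
CV = 0.51, hence k = 1/CV² = 3.84.
Then θ = mean/k = 6930/3.84 = 1800.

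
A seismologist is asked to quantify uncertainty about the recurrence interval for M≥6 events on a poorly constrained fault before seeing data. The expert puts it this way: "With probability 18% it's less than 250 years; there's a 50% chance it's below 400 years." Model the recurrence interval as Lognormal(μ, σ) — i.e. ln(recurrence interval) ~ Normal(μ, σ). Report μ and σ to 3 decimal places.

μ ≈ 5.991, σ ≈ 0.513

If T ~ Lognormal(μ,σ) then ln T ~ Normal(μ,σ), so the p-quantile of ln T is μ + z_p·σ.
ln(250) = 5.521 and ln(400) = 5.991; z_{0.18} = -0.9154, z_{0.5} = 0.
σ = (5.991 − 5.521)/(0 − (-0.9154)) = 0.513.
μ = 5.521 − (-0.9154)·0.513 = 5.991.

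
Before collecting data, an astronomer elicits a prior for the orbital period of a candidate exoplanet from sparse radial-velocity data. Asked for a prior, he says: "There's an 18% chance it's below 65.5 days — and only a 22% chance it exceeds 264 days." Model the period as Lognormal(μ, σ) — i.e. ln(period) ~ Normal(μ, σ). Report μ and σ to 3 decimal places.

If T ~ Lognormal(μ,σ) then ln T ~ Normal(μ,σ), so the p-quantile of ln T is μ + z_p·σ.
ln(65.5) = 4.182 and ln(264) = 5.576; z_{0.18} = -0.9154, z_{0.78} = 0.7722.
σ = (5.576 − 4.182)/(0.7722 − (-0.9154)) = 0.826.
μ = 4.182 − (-0.9154)·0.826 = 4.938.

μ ≈ 4.938, σ ≈ 0.826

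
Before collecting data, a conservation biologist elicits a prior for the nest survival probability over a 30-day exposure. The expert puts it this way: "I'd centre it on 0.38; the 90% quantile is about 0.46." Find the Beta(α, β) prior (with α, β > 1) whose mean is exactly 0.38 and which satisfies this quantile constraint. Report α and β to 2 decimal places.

α ≈ 23.32, β ≈ 38.05

With mean 0.38 fixed, write α = 0.38s, β = 0.62s where s = α+β.
Need P(θ < 0.46) = 0.9 under Beta(0.38s, 0.62s). Normal approximation: (q−m)/√(m(1−m)/s) ≈ z_{0.9} = 1.28, so s ≈ 0.38·0.62·(1.28)²/(0.46−0.38)² = 60.5.
At s = 60.5: P(θ<0.46) ≈ 0.898. Adjusting to match 0.9 gives s ≈ 61.37.
So α = 0.38·61.37 ≈ 23.32, β = 0.62·61.37 ≈ 38.05.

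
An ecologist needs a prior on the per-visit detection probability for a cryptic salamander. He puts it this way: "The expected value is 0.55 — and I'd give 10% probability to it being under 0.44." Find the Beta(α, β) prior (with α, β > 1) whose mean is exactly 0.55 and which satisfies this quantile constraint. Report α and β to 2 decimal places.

With mean 0.55 fixed, write α = 0.55s, β = 0.45s where s = α+β.
Need P(θ < 0.44) = 0.1 under Beta(0.55s, 0.45s). Normal approximation: (q−m)/√(m(1−m)/s) ≈ z_{0.1} = -1.28, so s ≈ 0.55·0.45·(-1.28)²/(0.44−0.55)² = 33.6.
At s = 33.6: P(θ<0.44) ≈ 0.100. Adjusting to match 0.1 gives s ≈ 33.66.
So α = 0.55·33.66 ≈ 18.51, β = 0.45·33.66 ≈ 15.15.

α ≈ 18.51, β ≈ 15.15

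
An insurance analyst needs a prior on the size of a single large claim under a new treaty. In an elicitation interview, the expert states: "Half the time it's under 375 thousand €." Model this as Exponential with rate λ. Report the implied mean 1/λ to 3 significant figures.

mean ≈ 541 thousand €

Exponential median = ln 2 / λ, so λ = ln 2 / 375.0 = 0.00185.
Mean = 1/λ = 541 thousand €.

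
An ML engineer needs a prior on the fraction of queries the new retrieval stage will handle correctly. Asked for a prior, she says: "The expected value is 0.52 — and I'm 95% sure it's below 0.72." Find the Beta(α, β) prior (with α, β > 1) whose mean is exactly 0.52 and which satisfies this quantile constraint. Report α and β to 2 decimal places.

α ≈ 8.18, β ≈ 7.55

With mean 0.52 fixed, write α = 0.52s, β = 0.48s where s = α+β.
Need P(θ < 0.72) = 0.95 under Beta(0.52s, 0.48s). Normal approximation: (q−m)/√(m(1−m)/s) ≈ z_{0.95} = 1.64, so s ≈ 0.52·0.48·(1.64)²/(0.72−0.52)² = 16.9.
At s = 16.9: P(θ<0.72) ≈ 0.956. Adjusting to match 0.95 gives s ≈ 15.72.
So α = 0.52·15.72 ≈ 8.18, β = 0.48·15.72 ≈ 7.55.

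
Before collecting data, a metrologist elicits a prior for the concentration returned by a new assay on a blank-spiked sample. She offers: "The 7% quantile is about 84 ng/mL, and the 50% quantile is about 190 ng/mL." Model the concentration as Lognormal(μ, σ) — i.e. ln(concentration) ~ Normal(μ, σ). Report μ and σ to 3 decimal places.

If T ~ Lognormal(μ,σ) then ln T ~ Normal(μ,σ), so the p-quantile of ln T is μ + z_p·σ.
ln(84) = 4.431 and ln(190) = 5.247; z_{0.07} = -1.476, z_{0.5} = 0.
σ = (5.247 − 4.431)/(0 − (-1.476)) = 0.553.
μ = 4.431 − (-1.476)·0.553 = 5.247.

μ ≈ 5.247, σ ≈ 0.553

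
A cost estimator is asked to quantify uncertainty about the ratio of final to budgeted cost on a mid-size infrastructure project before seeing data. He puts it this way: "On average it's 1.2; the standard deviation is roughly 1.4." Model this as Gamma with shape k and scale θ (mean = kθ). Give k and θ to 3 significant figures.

k ≈ 0.735, θ ≈ 1.63

For Gamma(k, scale θ): mean = kθ, variance = kθ², so CV = 1/√k.
CV = SD/mean = 1.4/1.2 = 1.167, hence k = 1/CV² = 0.735.
Then θ = mean/k = 1.2/0.735 = 1.63.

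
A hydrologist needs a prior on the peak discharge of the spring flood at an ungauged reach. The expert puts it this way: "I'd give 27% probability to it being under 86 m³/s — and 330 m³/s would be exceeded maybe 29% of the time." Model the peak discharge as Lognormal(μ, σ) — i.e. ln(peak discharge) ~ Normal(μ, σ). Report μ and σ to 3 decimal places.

If T ~ Lognormal(μ,σ) then ln T ~ Normal(μ,σ), so the p-quantile of ln T is μ + z_p·σ.
ln(86) = 4.454 and ln(330) = 5.799; z_{0.27} = -0.6128, z_{0.71} = 0.5534.
σ = (5.799 − 4.454)/(0.5534 − (-0.6128)) = 1.153.
μ = 4.454 − (-0.6128)·1.153 = 5.161.

μ ≈ 5.161, σ ≈ 1.153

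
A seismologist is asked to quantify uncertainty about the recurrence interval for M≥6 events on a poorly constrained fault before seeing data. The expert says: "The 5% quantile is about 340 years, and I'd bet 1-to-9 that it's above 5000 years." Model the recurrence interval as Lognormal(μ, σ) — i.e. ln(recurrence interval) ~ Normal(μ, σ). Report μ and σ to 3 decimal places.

μ ≈ 7.340, σ ≈ 0.919

If T ~ Lognormal(μ,σ) then ln T ~ Normal(μ,σ), so the p-quantile of ln T is μ + z_p·σ.
ln(340) = 5.829 and ln(5000) = 8.517; z_{0.05} = -1.645, z_{0.9} = 1.282.
σ = (8.517 − 5.829)/(1.282 − (-1.645)) = 0.919.
μ = 5.829 − (-1.645)·0.919 = 7.340.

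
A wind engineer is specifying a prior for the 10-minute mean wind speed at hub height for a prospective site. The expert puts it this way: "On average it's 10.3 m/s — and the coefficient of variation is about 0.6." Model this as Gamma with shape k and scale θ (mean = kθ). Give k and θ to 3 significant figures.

k ≈ 2.78, θ ≈ 3.71

For Gamma(k, scale θ): mean = kθ, variance = kθ², so CV = 1/√k.
CV = 0.6, hence k = 1/CV² = 2.78.
Then θ = mean/k = 10.3/2.78 = 3.71.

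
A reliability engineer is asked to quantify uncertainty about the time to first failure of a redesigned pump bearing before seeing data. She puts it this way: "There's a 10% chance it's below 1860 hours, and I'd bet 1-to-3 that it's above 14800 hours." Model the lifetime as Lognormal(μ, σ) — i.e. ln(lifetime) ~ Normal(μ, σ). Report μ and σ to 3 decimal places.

μ ≈ 8.887, σ ≈ 1.060

If T ~ Lognormal(μ,σ) then ln T ~ Normal(μ,σ), so the p-quantile of ln T is μ + z_p·σ.
ln(1860) = 7.528 and ln(14800) = 9.602; z_{0.1} = -1.282, z_{0.75} = 0.6745.
σ = (9.602 − 7.528)/(0.6745 − (-1.282)) = 1.060.
μ = 7.528 − (-1.282)·1.060 = 8.887.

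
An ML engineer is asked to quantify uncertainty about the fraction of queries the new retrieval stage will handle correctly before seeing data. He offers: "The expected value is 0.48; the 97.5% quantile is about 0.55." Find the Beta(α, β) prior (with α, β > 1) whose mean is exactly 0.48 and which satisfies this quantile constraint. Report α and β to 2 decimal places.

α ≈ 93.76, β ≈ 101.58

With mean 0.48 fixed, write α = 0.48s, β = 0.52s where s = α+β.
Need P(θ < 0.55) = 0.975 under Beta(0.48s, 0.52s). Normal approximation: (q−m)/√(m(1−m)/s) ≈ z_{0.975} = 1.96, so s ≈ 0.48·0.52·(1.96)²/(0.55−0.48)² = 195.7.
At s = 195.7: P(θ<0.55) ≈ 0.975. Adjusting to match 0.975 gives s ≈ 195.34.
So α = 0.48·195.34 ≈ 93.76, β = 0.52·195.34 ≈ 101.58.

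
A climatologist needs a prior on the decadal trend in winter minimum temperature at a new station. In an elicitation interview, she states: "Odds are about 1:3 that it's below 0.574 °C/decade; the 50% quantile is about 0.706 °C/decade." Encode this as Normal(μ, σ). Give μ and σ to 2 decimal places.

For Normal(μ,σ), the p-quantile is μ + z_p·σ. Here z_{0.25} = -0.6745, z_{0.5} = 0.
So 0.574 = μ − 0.6745σ and 0.706 = μ + 0σ.
Subtracting: σ = (0.706 − 0.574)/(0 − (-0.6745)) = 0.20.
Then μ = 0.574 − (-0.6745)·0.20 = 0.71.

μ = 0.71, σ = 0.20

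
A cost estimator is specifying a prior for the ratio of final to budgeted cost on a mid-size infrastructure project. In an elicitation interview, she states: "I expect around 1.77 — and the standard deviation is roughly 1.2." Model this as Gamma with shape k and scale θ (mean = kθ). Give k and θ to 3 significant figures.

k ≈ 2.18, θ ≈ 0.814

For Gamma(k, scale θ): mean = kθ, variance = kθ², so CV = 1/√k.
CV = SD/mean = 1.2/1.77 = 0.678, hence k = 1/CV² = 2.18.
Then θ = mean/k = 1.77/2.18 = 0.814.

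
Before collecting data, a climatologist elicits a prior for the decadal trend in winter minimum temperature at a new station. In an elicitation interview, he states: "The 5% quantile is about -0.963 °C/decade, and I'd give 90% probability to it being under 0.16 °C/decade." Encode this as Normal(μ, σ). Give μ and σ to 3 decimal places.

The p-quantile of Normal(μ,σ) is μ + z_p·σ, with z_{0.05} = -1.645 and z_{0.9} = 1.282.
Eliminate σ: μ = (z₂·x₁ − z₁·x₂)/(z₂ − z₁) = (1.282·-0.963 − (-1.645)·0.16)/2.926 = -0.332.
Then σ = (x₂ − x₁)/(z₂ − z₁) = (0.16 − -0.963)/2.926 = 0.384.

μ = -0.332, σ = 0.384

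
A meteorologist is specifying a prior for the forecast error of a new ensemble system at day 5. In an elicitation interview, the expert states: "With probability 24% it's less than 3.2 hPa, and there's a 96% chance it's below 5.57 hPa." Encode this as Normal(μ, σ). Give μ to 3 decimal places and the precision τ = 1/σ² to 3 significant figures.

μ = 3.881, τ = 1.07

The p-quantile of Normal(μ,σ) is μ + z_p·σ, with z_{0.24} = -0.7063 and z_{0.96} = 1.751.
Eliminate σ: μ = (z₂·x₁ − z₁·x₂)/(z₂ − z₁) = (1.751·3.2 − (-0.7063)·5.57)/2.457 = 3.881.
Then σ = (x₂ − x₁)/(z₂ − z₁) = (5.57 − 3.2)/2.457 = 0.965.
Precision τ = 1/σ² = 1/0.9646² = 1.07.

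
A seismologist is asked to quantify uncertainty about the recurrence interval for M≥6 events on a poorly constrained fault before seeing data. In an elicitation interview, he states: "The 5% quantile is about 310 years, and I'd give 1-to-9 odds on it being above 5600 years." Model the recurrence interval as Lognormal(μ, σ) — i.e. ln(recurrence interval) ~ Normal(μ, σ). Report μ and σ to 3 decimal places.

If T ~ Lognormal(μ,σ) then ln T ~ Normal(μ,σ), so the p-quantile of ln T is μ + z_p·σ.
ln(310) = 5.737 and ln(5600) = 8.631; z_{0.05} = -1.645, z_{0.9} = 1.282.
σ = (8.631 − 5.737)/(1.282 − (-1.645)) = 0.989.
μ = 5.737 − (-1.645)·0.989 = 7.363.

μ ≈ 7.363, σ ≈ 0.989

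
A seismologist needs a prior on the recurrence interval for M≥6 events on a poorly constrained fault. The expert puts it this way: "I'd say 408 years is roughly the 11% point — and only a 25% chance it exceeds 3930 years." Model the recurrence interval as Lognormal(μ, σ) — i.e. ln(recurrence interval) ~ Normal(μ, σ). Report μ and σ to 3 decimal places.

If T ~ Lognormal(μ,σ) then ln T ~ Normal(μ,σ), so the p-quantile of ln T is μ + z_p·σ.
ln(408) = 6.011 and ln(3930) = 8.276; z_{0.11} = -1.227, z_{0.75} = 0.6745.
σ = (8.276 − 6.011)/(0.6745 − (-1.227)) = 1.192.
μ = 6.011 − (-1.227)·1.192 = 7.473.

μ ≈ 7.473, σ ≈ 1.192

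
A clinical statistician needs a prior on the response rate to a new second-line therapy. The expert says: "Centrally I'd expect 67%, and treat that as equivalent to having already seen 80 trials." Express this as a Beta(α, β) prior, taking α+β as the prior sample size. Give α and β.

α = 53.6, β = 26.4

Under the effective-sample-size interpretation, Beta(α, β) has prior mean α/(α+β) and prior sample size α+β.
So α+β = 80 and α/(α+β) = 0.67, giving α = 0.67·80 = 53.6 and β = 80 − 53.6 = 26.4.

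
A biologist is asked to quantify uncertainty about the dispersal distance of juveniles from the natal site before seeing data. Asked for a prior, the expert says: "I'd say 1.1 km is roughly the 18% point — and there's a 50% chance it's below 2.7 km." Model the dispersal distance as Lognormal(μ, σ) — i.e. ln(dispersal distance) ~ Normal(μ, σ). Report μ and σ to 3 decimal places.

μ ≈ 0.993, σ ≈ 0.981

If T ~ Lognormal(μ,σ) then ln T ~ Normal(μ,σ), so the p-quantile of ln T is μ + z_p·σ.
ln(1.1) = 0.09531 and ln(2.7) = 0.9933; z_{0.18} = -0.9154, z_{0.5} = 0.
σ = (0.9933 − 0.09531)/(0 − (-0.9154)) = 0.981.
μ = 0.09531 − (-0.9154)·0.981 = 0.993.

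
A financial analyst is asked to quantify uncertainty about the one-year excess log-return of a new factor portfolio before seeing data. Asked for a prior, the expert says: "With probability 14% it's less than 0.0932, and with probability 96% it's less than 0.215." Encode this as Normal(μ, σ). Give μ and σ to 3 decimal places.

μ = 0.140, σ = 0.043

For Normal(μ,σ), the p-quantile is μ + z_p·σ. Here z_{0.14} = -1.08, z_{0.96} = 1.751.
So 0.0932 = μ − 1.08σ and 0.215 = μ + 1.751σ.
Subtracting: σ = (0.215 − 0.0932)/(1.751 − (-1.08)) = 0.043.
Then μ = 0.0932 − (-1.08)·0.043 = 0.140.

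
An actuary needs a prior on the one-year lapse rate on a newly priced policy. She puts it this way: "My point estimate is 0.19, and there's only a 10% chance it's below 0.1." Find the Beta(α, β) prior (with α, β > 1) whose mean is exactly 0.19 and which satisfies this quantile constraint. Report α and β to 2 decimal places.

With mean 0.19 fixed, write α = 0.19s, β = 0.81s where s = α+β.
Need P(θ < 0.1) = 0.1 under Beta(0.19s, 0.81s). Normal approximation: (q−m)/√(m(1−m)/s) ≈ z_{0.1} = -1.28, so s ≈ 0.19·0.81·(-1.28)²/(0.1−0.19)² = 31.2.
At s = 31.2: P(θ<0.1) ≈ 0.080. Adjusting to match 0.1 gives s ≈ 26.77.
So α = 0.19·26.77 ≈ 5.09, β = 0.81·26.77 ≈ 21.68.

α ≈ 5.09, β ≈ 21.68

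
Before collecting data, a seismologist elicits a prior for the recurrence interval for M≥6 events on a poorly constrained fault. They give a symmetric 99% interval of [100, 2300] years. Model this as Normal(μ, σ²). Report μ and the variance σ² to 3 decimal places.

μ = 1200.000, σ² = 182369.082

A symmetric 99% interval runs μ ± z·σ with z = 2.576.
Half-width = 1100, so σ = 1100/2.576 = 427.0469 and σ² = 182369.082.
μ is the interval midpoint, 1200.000.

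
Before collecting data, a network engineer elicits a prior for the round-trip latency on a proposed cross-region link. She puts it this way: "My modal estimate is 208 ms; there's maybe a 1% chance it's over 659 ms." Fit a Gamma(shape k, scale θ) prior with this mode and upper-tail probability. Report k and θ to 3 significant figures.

Gamma(k,θ) with k>1 has mode (k−1)θ, so θ = 208/(k−1).
Need P(X < 659) = 0.99 with θ tied to k this way. Start at k = 2, θ = 208: P(X<659) ≈ 0.825.
Too low — raise k to concentrate. Iterating converges to k ≈ 4.34.
Then θ = 208/(4.34−1) ≈ 62.3.

k ≈ 4.34, θ ≈ 62.3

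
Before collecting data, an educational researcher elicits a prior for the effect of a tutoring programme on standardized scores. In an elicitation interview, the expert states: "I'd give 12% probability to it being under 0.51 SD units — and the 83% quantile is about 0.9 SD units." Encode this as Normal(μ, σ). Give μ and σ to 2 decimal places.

μ = 0.73, σ = 0.18

For Normal(μ,σ), the p-quantile is μ + z_p·σ. Here z_{0.12} = -1.175, z_{0.83} = 0.9542.
So 0.51 = μ − 1.175σ and 0.9 = μ + 0.9542σ.
Subtracting: σ = (0.9 − 0.51)/(0.9542 − (-1.175)) = 0.18.
Then μ = 0.51 − (-1.175)·0.18 = 0.73.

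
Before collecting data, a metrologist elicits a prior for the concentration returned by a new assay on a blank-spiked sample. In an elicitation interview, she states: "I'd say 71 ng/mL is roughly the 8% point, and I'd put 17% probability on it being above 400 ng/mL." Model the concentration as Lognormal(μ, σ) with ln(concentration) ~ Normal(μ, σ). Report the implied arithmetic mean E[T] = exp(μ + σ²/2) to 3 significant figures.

If T ~ Lognormal(μ,σ) then ln T ~ Normal(μ,σ), so the p-quantile of ln T is μ + z_p·σ.
ln(71) = 4.263 and ln(400) = 5.991; z_{0.08} = -1.405, z_{0.83} = 0.9542.
σ = (5.991 − 4.263)/(0.9542 − (-1.405)) = 0.733.
μ = 4.263 − (-1.405)·0.733 = 5.292.
E[T] = exp(μ + σ²/2) = exp(5.292 + 0.2685) = 260 ng/mL.

E[T] ≈ 260 ng/mL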